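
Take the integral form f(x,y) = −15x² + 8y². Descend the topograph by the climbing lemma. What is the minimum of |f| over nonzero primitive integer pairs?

descent: ρ → (8,16,-7)  [lands on river]
river: ρ → (-7,12,12)
river: ρ → (12,12,-7)
river: ρ → (-7,16,8)
closes: descent 1, river 4
min |a| on river = 7

7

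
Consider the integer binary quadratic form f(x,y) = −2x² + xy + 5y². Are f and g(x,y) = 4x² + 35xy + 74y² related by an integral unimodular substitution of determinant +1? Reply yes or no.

D₁ = 41, D₂ = 41
river cycle of f (length 10): (-2, 5, 2), (2, 3, -4), (-4, 5, 1), (1, 5, -4), (-4, 3, 2), (2, 5, -2), (-2, 3, 4), (4, 5, -1), (-1, 5, 4), (4, 3, -2)
river cycle of g (length 10): (4, 3, -2), (-2, 5, 2), (2, 3, -4), (-4, 5, 1), (1, 5, -4), (-4, 3, 2), (2, 5, -2), (-2, 3, 4), (4, 5, -1), (-1, 5, 4)
cycles coincide ⇒ equivalent

yes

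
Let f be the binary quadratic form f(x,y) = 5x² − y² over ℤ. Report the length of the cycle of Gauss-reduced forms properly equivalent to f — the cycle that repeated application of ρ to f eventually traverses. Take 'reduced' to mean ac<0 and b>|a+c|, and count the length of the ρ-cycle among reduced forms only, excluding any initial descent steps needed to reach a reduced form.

D = 20, ⌊√D⌋ = 4
descent: ρ → (-1,4,1)  [lands on river]
river: ρ → (1,4,-1)
ρ-cycle length = 2 (tail of 1 descent step not counted)

2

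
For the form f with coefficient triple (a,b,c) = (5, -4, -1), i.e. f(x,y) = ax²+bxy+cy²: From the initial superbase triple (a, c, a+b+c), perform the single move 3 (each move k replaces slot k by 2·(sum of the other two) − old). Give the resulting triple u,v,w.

start (5,-1,0) = (f(1,0),f(0,1),f(1,1))
replace slot 3: 2·(5+(-1)) − 0 = 8 → (5,-1,8)

5,-1,8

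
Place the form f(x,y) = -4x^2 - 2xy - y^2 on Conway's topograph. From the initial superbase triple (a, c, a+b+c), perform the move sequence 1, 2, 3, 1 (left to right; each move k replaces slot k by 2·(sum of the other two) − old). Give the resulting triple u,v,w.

start (-4,-1,-7) = (f(1,0),f(0,1),f(1,1))
replace slot 1: 2·((-1)+(-7)) − (-4) = -12 → (-12,-1,-7)
replace slot 2: 2·((-12)+(-7)) − (-1) = -37 → (-12,-37,-7)
replace slot 3: 2·((-12)+(-37)) − (-7) = -91 → (-12,-37,-91)
replace slot 1: 2·((-37)+(-91)) − (-12) = -244 → (-244,-37,-91)

-244,-37,-91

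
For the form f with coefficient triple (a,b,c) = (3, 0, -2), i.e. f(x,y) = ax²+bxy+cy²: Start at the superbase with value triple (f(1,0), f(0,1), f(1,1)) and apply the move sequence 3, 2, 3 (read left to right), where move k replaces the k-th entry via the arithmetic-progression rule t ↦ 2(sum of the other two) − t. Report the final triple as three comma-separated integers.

start (3,-2,1) = (f(1,0),f(0,1),f(1,1))
replace slot 3: 2·(3+(-2)) − 1 = 1 → (3,-2,1)
replace slot 2: 2·(3+1) − (-2) = 10 → (3,10,1)
replace slot 3: 2·(3+10) − 1 = 25 → (3,10,25)

3,10,25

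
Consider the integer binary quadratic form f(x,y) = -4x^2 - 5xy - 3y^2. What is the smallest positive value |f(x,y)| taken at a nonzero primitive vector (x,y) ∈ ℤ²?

translate: b→-3 (≡5 mod 8), so (4,5,3)→(4,-3,2)
flip: (4,-3,2)→(2,3,4)
translate: b→-1 (≡3 mod 4), so (2,3,4)→(2,-1,3)
reduced (well bottom): (2,-1,3) with a≤c, −a<b≤a
well minimum |f| = |-2| = 2 (negative-definite)

2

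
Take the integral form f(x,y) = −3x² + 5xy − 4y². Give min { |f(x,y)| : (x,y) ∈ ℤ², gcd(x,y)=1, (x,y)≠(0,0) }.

translate: b→1 (≡-5 mod 6), so (3,-5,4)→(3,1,2)
flip: (3,1,2)→(2,-1,3)
reduced (well bottom): (2,-1,3) with a≤c, −a<b≤a
well minimum |f| = |-2| = 2 (negative-definite)

2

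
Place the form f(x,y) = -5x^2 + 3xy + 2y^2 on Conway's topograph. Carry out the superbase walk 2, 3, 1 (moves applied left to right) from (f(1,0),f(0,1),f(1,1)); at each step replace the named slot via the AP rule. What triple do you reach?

start (-5,2,0) = (f(1,0),f(0,1),f(1,1))
replace slot 2: 2·((-5)+0) − 2 = -12 → (-5,-12,0)
replace slot 3: 2·((-5)+(-12)) − 0 = -34 → (-5,-12,-34)
replace slot 1: 2·((-12)+(-34)) − (-5) = -87 → (-87,-12,-34)

-87,-12,-34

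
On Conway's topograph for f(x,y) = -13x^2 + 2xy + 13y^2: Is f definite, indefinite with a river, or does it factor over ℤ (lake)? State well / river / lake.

D = b²−4ac = 2² − 4·(-13)·13 = 680
D > 0 non-square ⇒ indefinite ⇒ periodic river

river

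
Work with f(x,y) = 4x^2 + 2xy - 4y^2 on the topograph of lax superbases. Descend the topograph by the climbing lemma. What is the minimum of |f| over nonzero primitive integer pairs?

river: ρ → (-4,6,2)
river: ρ → (2,6,-4)
river: ρ → (-4,2,4)
river: ρ → (4,6,-2)
river: ρ → (-2,6,4)
river: ρ → (4,2,-4)
closes: descent 0, river 6
min |a| on river = 2

2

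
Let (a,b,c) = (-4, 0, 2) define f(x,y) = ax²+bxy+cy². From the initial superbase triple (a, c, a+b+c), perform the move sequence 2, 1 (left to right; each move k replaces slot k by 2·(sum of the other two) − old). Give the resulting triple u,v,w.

start (-4,2,-2) = (f(1,0),f(0,1),f(1,1))
replace slot 2: 2·((-4)+(-2)) − 2 = -14 → (-4,-14,-2)
replace slot 1: 2·((-14)+(-2)) − (-4) = -28 → (-28,-14,-2)

-28,-14,-2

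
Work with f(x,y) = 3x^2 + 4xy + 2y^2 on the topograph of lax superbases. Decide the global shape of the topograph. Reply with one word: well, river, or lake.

D = b²−4ac = 4² − 4·3·2 = -8
D < 0 ⇒ definite ⇒ every region one sign ⇒ single well

well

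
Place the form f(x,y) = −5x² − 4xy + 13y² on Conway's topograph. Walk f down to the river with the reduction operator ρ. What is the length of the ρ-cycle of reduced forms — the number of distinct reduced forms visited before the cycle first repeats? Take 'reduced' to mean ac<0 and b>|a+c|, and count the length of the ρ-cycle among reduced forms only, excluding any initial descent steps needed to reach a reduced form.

D = 276, ⌊√D⌋ = 16
descent: ρ → (13,4,-5)
descent: ρ → (-5,16,1)  [lands on river]
river: ρ → (1,16,-5)
river: ρ → (-5,14,4)
river: ρ → (4,10,-11)
river: ρ → (-11,12,3)
river: ρ → (3,12,-11)
river: ρ → (-11,10,4)
river: ρ → (4,14,-5)
ρ-cycle length = 8 (tail of 2 descent steps not counted)

8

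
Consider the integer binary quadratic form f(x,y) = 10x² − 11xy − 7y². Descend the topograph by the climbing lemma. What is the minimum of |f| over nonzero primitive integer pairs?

descent: ρ → (-7,11,10)  [lands on river]
river: ρ → (10,9,-8)
river: ρ → (-8,7,11)
river: ρ → (11,15,-4)
river: ρ → (-4,17,7)
river: ρ → (7,11,-10)
river: ρ → (-10,9,8)
river: ρ → (8,7,-11)
river: ρ → (-11,15,4)
river: ρ → (4,17,-7)
closes: descent 1, river 10
min |a| on river = 4

4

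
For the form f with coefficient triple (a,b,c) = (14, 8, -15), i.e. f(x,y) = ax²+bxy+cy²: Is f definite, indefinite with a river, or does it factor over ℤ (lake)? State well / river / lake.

D = b²−4ac = 8² − 4·14·(-15) = 904
D > 0 non-square ⇒ indefinite ⇒ periodic river

river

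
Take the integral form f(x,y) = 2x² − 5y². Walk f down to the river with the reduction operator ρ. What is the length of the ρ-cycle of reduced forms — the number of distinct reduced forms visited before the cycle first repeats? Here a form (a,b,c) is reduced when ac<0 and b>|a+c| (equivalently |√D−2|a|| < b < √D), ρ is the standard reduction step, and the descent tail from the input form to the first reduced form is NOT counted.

D = 40, ⌊√D⌋ = 6
descent: ρ → (-5,0,2)
descent: ρ → (2,4,-3)  [lands on river]
river: ρ → (-3,2,3)
river: ρ → (3,4,-2)
river: ρ → (-2,4,3)
river: ρ → (3,2,-3)
river: ρ → (-3,4,2)
ρ-cycle length = 6 (tail of 2 descent steps not counted)

6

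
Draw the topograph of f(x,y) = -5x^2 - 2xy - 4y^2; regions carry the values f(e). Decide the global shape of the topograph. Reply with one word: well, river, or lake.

D = b²−4ac = (-2)² − 4·(-5)·(-4) = -76
D < 0 ⇒ definite ⇒ every region one sign ⇒ single well

well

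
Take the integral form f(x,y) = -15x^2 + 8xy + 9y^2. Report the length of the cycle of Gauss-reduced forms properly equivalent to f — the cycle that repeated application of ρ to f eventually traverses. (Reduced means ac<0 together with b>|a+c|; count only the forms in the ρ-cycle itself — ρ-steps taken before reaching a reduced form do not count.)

D = 604, ⌊√D⌋ = 24
river: ρ → (9,10,-14)
river: ρ → (-14,18,5)
river: ρ → (5,22,-6)
river: ρ → (-6,14,17)
river: ρ → (17,20,-3)
river: ρ → (-3,22,10)
river: ρ → (10,18,-7)
river: ρ → (-7,24,1)
river: ρ → (1,24,-7)
river: ρ → (-7,18,10)
river: ρ → (10,22,-3)
river: ρ → (-3,20,17)
river: ρ → (17,14,-6)
river: ρ → (-6,22,5)
river: ρ → (5,18,-14)
river: ρ → (-14,10,9)
river: ρ → (9,8,-15)
river: ρ → (-15,22,2)
river: ρ → (2,22,-15)
river: ρ → (-15,8,9)
ρ-cycle length = 20 (tail of 0 descent steps not counted)

20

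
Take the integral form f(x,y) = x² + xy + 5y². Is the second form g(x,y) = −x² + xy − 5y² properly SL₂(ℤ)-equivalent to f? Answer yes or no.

D₁ = -19, D₂ = -19
f: reduced (well bottom): (1,1,5) with a≤c, −a<b≤a
g is negative-definite; reduce −g:
−g: translate: b→1 (≡-1 mod 2), so (1,-1,5)→(1,1,5)
−g: reduced (well bottom): (1,1,5) with a≤c, −a<b≤a
flip sign back: reduced form of g is (-1,-1,-5)
reduced forms (1, 1, 5) vs (-1, -1, -5) ⇒ inequivalent

no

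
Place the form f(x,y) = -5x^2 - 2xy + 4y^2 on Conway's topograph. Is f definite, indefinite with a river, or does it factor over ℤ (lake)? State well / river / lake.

D = b²−4ac = (-2)² − 4·(-5)·4 = 84
D > 0 non-square ⇒ indefinite ⇒ periodic river

river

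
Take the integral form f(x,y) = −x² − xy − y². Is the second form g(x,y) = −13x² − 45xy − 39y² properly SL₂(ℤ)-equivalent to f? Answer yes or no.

D₁ = -3, D₂ = -3
f is negative-definite; reduce −f:
−f: reduced (well bottom): (1,1,1) with a≤c, −a<b≤a
flip sign back: reduced form of f is (-1,-1,-1)
g is negative-definite; reduce −g:
−g: translate: b→-7 (≡45 mod 26), so (13,45,39)→(13,-7,1)
−g: flip: (13,-7,1)→(1,7,13)
−g: translate: b→1 (≡7 mod 2), so (1,7,13)→(1,1,1)
−g: reduced (well bottom): (1,1,1) with a≤c, −a<b≤a
flip sign back: reduced form of g is (-1,-1,-1)
reduced forms (-1, -1, -1) vs (-1, -1, -1) ⇒ equivalent

yes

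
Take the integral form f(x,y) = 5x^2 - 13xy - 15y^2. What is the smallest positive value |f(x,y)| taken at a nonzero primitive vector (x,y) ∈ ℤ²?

descent: ρ → (-15,13,5)  [lands on river]
river: ρ → (5,17,-9)
river: ρ → (-9,19,3)
river: ρ → (3,17,-15)
closes: descent 1, river 4
min |a| on river = 3

3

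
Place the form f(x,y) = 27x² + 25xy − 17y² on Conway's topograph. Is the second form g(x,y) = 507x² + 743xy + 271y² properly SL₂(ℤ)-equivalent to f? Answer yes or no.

D₁ = 2461, D₂ = 2461
river cycle of f (length 28): (-17, 43, 9), (9, 47, -7), (-7, 37, 39), (39, 41, -5), (-5, 49, 3), (3, 47, -21), (-21, 37, 13), (13, 41, -15), (-15, 49, 1), (1, 49, -15), … (18 more)
river cycle of g (length 28): (-17, 43, 9), (9, 47, -7), (-7, 37, 39), (39, 41, -5), (-5, 49, 3), (3, 47, -21), (-21, 37, 13), (13, 41, -15), (-15, 49, 1), (1, 49, -15), … (18 more)
cycles coincide ⇒ equivalent

yes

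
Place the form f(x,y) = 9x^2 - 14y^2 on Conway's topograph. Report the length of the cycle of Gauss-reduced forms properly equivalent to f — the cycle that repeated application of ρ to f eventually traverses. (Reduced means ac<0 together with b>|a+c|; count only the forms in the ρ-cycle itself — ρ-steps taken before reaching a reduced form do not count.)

D = 504, ⌊√D⌋ = 22
descent: ρ → (-14,0,9)
descent: ρ → (9,18,-5)  [lands on river]
river: ρ → (-5,22,1)
river: ρ → (1,22,-5)
river: ρ → (-5,18,9)
ρ-cycle length = 4 (tail of 2 descent steps not counted)

4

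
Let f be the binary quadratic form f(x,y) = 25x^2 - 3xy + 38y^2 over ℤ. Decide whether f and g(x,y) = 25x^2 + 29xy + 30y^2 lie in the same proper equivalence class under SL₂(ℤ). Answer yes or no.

D₁ = -3791, D₂ = -2159
discriminants differ ⇒ not SL₂(ℤ)-equivalent

no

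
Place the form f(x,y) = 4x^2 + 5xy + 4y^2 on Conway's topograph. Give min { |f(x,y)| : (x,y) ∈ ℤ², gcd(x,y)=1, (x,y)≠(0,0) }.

translate: b→-3 (≡5 mod 8), so (4,5,4)→(4,-3,3)
flip: (4,-3,3)→(3,3,4)
reduced (well bottom): (3,3,4) with a≤c, −a<b≤a
well minimum = a = 3

3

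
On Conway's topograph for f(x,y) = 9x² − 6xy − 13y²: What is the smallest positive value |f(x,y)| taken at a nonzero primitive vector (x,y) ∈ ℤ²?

descent: ρ → (-13,6,9)  [lands on river]
river: ρ → (9,12,-10)
river: ρ → (-10,8,11)
river: ρ → (11,14,-7)
river: ρ → (-7,14,11)
river: ρ → (11,8,-10)
river: ρ → (-10,12,9)
river: ρ → (9,6,-13)
river: ρ → (-13,20,2)
river: ρ → (2,20,-13)
closes: descent 1, river 10
min |a| on river = 2

2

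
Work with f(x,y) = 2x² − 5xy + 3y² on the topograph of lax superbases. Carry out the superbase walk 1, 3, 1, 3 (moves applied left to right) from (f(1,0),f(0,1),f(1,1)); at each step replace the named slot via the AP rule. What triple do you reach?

start (2,3,0) = (f(1,0),f(0,1),f(1,1))
replace slot 1: 2·(3+0) − 2 = 4 → (4,3,0)
replace slot 3: 2·(4+3) − 0 = 14 → (4,3,14)
replace slot 1: 2·(3+14) − 4 = 30 → (30,3,14)
replace slot 3: 2·(30+3) − 14 = 52 → (30,3,52)

30,3,52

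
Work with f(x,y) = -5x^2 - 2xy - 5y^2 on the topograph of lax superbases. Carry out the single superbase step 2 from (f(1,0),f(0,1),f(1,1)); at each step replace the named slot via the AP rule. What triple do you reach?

start (-5,-5,-12) = (f(1,0),f(0,1),f(1,1))
replace slot 2: 2·((-5)+(-12)) − (-5) = -29 → (-5,-29,-12)

-5,-29,-12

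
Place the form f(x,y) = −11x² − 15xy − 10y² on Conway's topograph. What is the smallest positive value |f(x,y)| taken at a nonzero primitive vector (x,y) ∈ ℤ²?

translate: b→-7 (≡15 mod 22), so (11,15,10)→(11,-7,6)
flip: (11,-7,6)→(6,7,11)
translate: b→-5 (≡7 mod 12), so (6,7,11)→(6,-5,10)
reduced (well bottom): (6,-5,10) with a≤c, −a<b≤a
well minimum |f| = |-6| = 6 (negative-definite)

6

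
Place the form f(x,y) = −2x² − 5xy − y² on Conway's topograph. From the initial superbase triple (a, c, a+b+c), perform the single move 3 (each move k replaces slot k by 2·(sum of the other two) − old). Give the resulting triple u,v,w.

start (-2,-1,-8) = (f(1,0),f(0,1),f(1,1))
replace slot 3: 2·((-2)+(-1)) − (-8) = 2 → (-2,-1,2)

-2,-1,2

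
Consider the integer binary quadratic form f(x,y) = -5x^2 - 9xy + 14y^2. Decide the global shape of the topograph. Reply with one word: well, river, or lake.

D = b²−4ac = (-9)² − 4·(-5)·14 = 361
D = 19² is a perfect square ⇒ form factors over ℤ ⇒ lakes

lake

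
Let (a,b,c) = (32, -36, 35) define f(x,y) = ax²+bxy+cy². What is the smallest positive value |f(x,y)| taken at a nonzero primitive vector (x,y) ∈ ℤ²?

translate: b→28 (≡-36 mod 64), so (32,-36,35)→(32,28,31)
flip: (32,28,31)→(31,-28,32)
reduced (well bottom): (31,-28,32) with a≤c, −a<b≤a
well minimum = a = 31

31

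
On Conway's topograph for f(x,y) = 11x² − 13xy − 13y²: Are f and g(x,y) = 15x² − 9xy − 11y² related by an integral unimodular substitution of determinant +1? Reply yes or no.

D₁ = 741, D₂ = 741
river cycle of f (length 8): (-13, 13, 11), (11, 9, -15), (-15, 21, 5), (5, 19, -19), (-19, 19, 5), (5, 21, -15), (-15, 9, 11), (11, 13, -13)
river cycle of g (length 8): (-11, 9, 15), (15, 21, -5), (-5, 19, 19), (19, 19, -5), (-5, 21, 15), (15, 9, -11), (-11, 13, 13), (13, 13, -11)
cycles differ ⇒ inequivalent

no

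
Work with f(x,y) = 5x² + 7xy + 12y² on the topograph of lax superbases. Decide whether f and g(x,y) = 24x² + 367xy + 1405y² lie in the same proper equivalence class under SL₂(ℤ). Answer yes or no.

D₁ = -191, D₂ = -191
f: translate: b→-3 (≡7 mod 10), so (5,7,12)→(5,-3,10)
f: reduced (well bottom): (5,-3,10) with a≤c, −a<b≤a
g: translate: b→-17 (≡367 mod 48), so (24,367,1405)→(24,-17,5)
g: flip: (24,-17,5)→(5,17,24)
g: translate: b→-3 (≡17 mod 10), so (5,17,24)→(5,-3,10)
g: reduced (well bottom): (5,-3,10) with a≤c, −a<b≤a
reduced forms (5, -3, 10) vs (5, -3, 10) ⇒ equivalent

yes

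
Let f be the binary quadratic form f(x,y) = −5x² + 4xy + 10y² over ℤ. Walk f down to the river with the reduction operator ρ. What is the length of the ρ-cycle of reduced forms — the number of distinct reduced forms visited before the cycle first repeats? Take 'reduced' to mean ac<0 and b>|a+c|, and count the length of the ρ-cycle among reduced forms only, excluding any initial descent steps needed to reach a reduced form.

D = 216, ⌊√D⌋ = 14
descent: ρ → (10,-4,-5)
descent: ρ → (-5,14,1)  [lands on river]
river: ρ → (1,14,-5)
river: ρ → (-5,6,9)
river: ρ → (9,12,-2)
river: ρ → (-2,12,9)
river: ρ → (9,6,-5)
ρ-cycle length = 6 (tail of 2 descent steps not counted)

6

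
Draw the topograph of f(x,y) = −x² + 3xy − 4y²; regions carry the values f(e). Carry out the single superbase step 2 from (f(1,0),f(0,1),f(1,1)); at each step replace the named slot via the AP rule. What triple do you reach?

start (-1,-4,-2) = (f(1,0),f(0,1),f(1,1))
replace slot 2: 2·((-1)+(-2)) − (-4) = -2 → (-1,-2,-2)

-1,-2,-2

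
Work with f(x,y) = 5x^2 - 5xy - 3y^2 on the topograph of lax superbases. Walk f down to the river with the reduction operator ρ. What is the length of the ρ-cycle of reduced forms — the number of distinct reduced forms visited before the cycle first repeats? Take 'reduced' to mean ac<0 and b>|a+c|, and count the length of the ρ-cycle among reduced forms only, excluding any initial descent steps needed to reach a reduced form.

D = 85, ⌊√D⌋ = 9
descent: ρ → (-3,5,5)  [lands on river]
river: ρ → (5,5,-3)
river: ρ → (-3,7,3)
river: ρ → (3,5,-5)
river: ρ → (-5,5,3)
river: ρ → (3,7,-3)
ρ-cycle length = 6 (tail of 1 descent step not counted)

6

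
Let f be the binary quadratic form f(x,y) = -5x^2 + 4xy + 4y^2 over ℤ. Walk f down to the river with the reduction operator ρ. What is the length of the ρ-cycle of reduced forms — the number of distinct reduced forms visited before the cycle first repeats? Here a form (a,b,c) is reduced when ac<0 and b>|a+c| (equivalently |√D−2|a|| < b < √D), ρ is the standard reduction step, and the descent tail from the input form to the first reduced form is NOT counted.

D = 96, ⌊√D⌋ = 9
river: ρ → (4,4,-5)
river: ρ → (-5,6,3)
river: ρ → (3,6,-5)
river: ρ → (-5,4,4)
ρ-cycle length = 4 (tail of 0 descent steps not counted)

4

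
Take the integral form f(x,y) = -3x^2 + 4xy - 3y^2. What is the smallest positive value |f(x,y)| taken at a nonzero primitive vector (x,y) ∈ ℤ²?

translate: b→2 (≡-4 mod 6), so (3,-4,3)→(3,2,2)
flip: (3,2,2)→(2,-2,3)
translate: b→2 (≡-2 mod 4), so (2,-2,3)→(2,2,3)
reduced (well bottom): (2,2,3) with a≤c, −a<b≤a
well minimum |f| = |-2| = 2 (negative-definite)

2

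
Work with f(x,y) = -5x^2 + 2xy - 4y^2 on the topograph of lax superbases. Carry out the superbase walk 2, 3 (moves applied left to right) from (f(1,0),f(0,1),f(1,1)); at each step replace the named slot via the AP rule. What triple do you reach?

start (-5,-4,-7) = (f(1,0),f(0,1),f(1,1))
replace slot 2: 2·((-5)+(-7)) − (-4) = -20 → (-5,-20,-7)
replace slot 3: 2·((-5)+(-20)) − (-7) = -43 → (-5,-20,-43)

-5,-20,-43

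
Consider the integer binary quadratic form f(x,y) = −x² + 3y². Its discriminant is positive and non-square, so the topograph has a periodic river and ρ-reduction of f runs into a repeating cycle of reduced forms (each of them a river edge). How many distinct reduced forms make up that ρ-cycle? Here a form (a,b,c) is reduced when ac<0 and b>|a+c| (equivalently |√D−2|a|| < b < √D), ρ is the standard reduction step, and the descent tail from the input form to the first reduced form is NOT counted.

D = 12, ⌊√D⌋ = 3
descent: ρ → (3,0,-1)
descent: ρ → (-1,2,2)  [lands on river]
river: ρ → (2,2,-1)
ρ-cycle length = 2 (tail of 2 descent steps not counted)

2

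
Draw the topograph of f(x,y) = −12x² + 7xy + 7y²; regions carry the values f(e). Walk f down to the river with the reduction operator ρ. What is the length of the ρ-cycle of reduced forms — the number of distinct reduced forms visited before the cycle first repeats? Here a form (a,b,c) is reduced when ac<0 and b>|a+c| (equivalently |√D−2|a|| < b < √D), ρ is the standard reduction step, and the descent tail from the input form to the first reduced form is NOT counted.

D = 385, ⌊√D⌋ = 19
river: ρ → (7,7,-12)
river: ρ → (-12,17,2)
river: ρ → (2,19,-3)
river: ρ → (-3,17,8)
river: ρ → (8,15,-5)
river: ρ → (-5,15,8)
river: ρ → (8,17,-3)
river: ρ → (-3,19,2)
river: ρ → (2,17,-12)
river: ρ → (-12,7,7)
ρ-cycle length = 10 (tail of 0 descent steps not counted)

10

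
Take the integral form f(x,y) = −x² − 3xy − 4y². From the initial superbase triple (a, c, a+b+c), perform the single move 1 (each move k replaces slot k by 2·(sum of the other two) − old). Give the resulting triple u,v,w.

start (-1,-4,-8) = (f(1,0),f(0,1),f(1,1))
replace slot 1: 2·((-4)+(-8)) − (-1) = -23 → (-23,-4,-8)

-23,-4,-8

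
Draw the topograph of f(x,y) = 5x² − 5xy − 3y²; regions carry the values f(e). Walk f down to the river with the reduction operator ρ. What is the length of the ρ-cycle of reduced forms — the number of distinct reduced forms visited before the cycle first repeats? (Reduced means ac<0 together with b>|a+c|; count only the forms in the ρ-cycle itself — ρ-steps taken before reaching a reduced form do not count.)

D = 85, ⌊√D⌋ = 9
descent: ρ → (-3,5,5)  [lands on river]
river: ρ → (5,5,-3)
river: ρ → (-3,7,3)
river: ρ → (3,5,-5)
river: ρ → (-5,5,3)
river: ρ → (3,7,-3)
ρ-cycle length = 6 (tail of 1 descent step not counted)

6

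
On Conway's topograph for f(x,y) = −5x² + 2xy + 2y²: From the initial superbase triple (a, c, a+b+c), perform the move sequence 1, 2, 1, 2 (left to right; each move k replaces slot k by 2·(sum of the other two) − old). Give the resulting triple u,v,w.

start (-5,2,-1) = (f(1,0),f(0,1),f(1,1))
replace slot 1: 2·(2+(-1)) − (-5) = 7 → (7,2,-1)
replace slot 2: 2·(7+(-1)) − 2 = 10 → (7,10,-1)
replace slot 1: 2·(10+(-1)) − 7 = 11 → (11,10,-1)
replace slot 2: 2·(11+(-1)) − 10 = 10 → (11,10,-1)

11,10,-1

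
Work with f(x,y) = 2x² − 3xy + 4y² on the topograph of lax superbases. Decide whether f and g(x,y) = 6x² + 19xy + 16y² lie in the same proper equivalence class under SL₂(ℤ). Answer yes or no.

D₁ = -23, D₂ = -23
f: translate: b→1 (≡-3 mod 4), so (2,-3,4)→(2,1,3)
f: reduced (well bottom): (2,1,3) with a≤c, −a<b≤a
g: translate: b→-5 (≡19 mod 12), so (6,19,16)→(6,-5,2)
g: flip: (6,-5,2)→(2,5,6)
g: translate: b→1 (≡5 mod 4), so (2,5,6)→(2,1,3)
g: reduced (well bottom): (2,1,3) with a≤c, −a<b≤a
reduced forms (2, 1, 3) vs (2, 1, 3) ⇒ equivalent

yes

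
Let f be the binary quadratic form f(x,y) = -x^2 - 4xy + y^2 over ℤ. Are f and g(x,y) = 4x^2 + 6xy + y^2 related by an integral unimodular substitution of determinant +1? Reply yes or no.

D₁ = 20, D₂ = 20
river cycle of f (length 2): (1, 4, -1), (-1, 4, 1)
river cycle of g (length 2): (1, 4, -1), (-1, 4, 1)
cycles coincide ⇒ equivalent

yes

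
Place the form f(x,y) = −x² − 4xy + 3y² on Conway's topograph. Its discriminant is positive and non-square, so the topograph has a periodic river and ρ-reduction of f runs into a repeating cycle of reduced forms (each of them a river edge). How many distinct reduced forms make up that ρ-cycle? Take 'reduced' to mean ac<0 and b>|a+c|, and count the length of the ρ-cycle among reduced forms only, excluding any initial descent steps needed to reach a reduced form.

D = 28, ⌊√D⌋ = 5
descent: ρ → (3,4,-1)  [lands on river]
river: ρ → (-1,4,3)
river: ρ → (3,2,-2)
river: ρ → (-2,2,3)
ρ-cycle length = 4 (tail of 1 descent step not counted)

4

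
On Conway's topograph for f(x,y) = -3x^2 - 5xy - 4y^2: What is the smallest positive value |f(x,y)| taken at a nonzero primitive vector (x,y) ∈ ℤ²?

translate: b→-1 (≡5 mod 6), so (3,5,4)→(3,-1,2)
flip: (3,-1,2)→(2,1,3)
reduced (well bottom): (2,1,3) with a≤c, −a<b≤a
well minimum |f| = |-2| = 2 (negative-definite)

2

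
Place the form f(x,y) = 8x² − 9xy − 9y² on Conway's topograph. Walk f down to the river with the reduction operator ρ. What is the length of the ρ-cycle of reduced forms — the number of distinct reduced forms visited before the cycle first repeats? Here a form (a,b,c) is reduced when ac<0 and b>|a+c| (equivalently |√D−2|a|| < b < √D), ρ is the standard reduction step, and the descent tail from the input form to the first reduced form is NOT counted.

D = 369, ⌊√D⌋ = 19
descent: ρ → (-9,9,8)  [lands on river]
river: ρ → (8,7,-10)
river: ρ → (-10,13,5)
river: ρ → (5,17,-4)
river: ρ → (-4,15,9)
river: ρ → (9,3,-10)
river: ρ → (-10,17,2)
river: ρ → (2,19,-1)
river: ρ → (-1,19,2)
river: ρ → (2,17,-10)
river: ρ → (-10,3,9)
river: ρ → (9,15,-4)
river: ρ → (-4,17,5)
river: ρ → (5,13,-10)
river: ρ → (-10,7,8)
river: ρ → (8,9,-9)
ρ-cycle length = 16 (tail of 1 descent step not counted)

16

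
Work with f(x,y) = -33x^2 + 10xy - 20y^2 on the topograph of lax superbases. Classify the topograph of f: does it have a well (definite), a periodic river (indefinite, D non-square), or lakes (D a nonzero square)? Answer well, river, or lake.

D = b²−4ac = 10² − 4·(-33)·(-20) = -2540
D < 0 ⇒ definite ⇒ every region one sign ⇒ single well

well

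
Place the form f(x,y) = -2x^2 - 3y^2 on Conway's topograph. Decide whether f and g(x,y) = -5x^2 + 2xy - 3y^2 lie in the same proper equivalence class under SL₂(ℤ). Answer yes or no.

D₁ = -24, D₂ = -56
discriminants differ ⇒ not SL₂(ℤ)-equivalent

no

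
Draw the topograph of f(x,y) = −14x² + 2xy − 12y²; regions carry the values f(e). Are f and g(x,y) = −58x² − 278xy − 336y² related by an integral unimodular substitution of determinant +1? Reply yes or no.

D₁ = -668, D₂ = -668
f is negative-definite; reduce −f:
−f: flip: (14,-2,12)→(12,2,14)
−f: reduced (well bottom): (12,2,14) with a≤c, −a<b≤a
flip sign back: reduced form of f is (-12,-2,-14)
g is negative-definite; reduce −g:
−g: translate: b→46 (≡278 mod 116), so (58,278,336)→(58,46,12)
−g: flip: (58,46,12)→(12,-46,58)
−g: translate: b→2 (≡-46 mod 24), so (12,-46,58)→(12,2,14)
−g: reduced (well bottom): (12,2,14) with a≤c, −a<b≤a
flip sign back: reduced form of g is (-12,-2,-14)
reduced forms (-12, -2, -14) vs (-12, -2, -14) ⇒ equivalent

yes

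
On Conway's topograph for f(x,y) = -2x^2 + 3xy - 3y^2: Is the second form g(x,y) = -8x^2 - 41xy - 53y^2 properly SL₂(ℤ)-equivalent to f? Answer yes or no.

D₁ = -15, D₂ = -15
f is negative-definite; reduce −f:
−f: translate: b→1 (≡-3 mod 4), so (2,-3,3)→(2,1,2)
−f: reduced (well bottom): (2,1,2) with a≤c, −a<b≤a
flip sign back: reduced form of f is (-2,-1,-2)
g is negative-definite; reduce −g:
−g: translate: b→-7 (≡41 mod 16), so (8,41,53)→(8,-7,2)
−g: flip: (8,-7,2)→(2,7,8)
−g: translate: b→-1 (≡7 mod 4), so (2,7,8)→(2,-1,2)
−g: flip: (2,-1,2)→(2,1,2)
−g: reduced (well bottom): (2,1,2) with a≤c, −a<b≤a
flip sign back: reduced form of g is (-2,-1,-2)
reduced forms (-2, -1, -2) vs (-2, -1, -2) ⇒ equivalent

yes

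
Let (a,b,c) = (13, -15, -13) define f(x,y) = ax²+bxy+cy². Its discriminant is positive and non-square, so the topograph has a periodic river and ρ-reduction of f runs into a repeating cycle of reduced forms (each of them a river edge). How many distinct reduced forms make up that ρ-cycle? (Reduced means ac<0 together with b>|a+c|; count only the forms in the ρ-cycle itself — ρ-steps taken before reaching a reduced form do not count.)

D = 901, ⌊√D⌋ = 30
descent: ρ → (-13,15,13)  [lands on river]
river: ρ → (13,11,-15)
river: ρ → (-15,19,9)
river: ρ → (9,17,-17)
river: ρ → (-17,17,9)
river: ρ → (9,19,-15)
river: ρ → (-15,11,13)
river: ρ → (13,15,-13)
river: ρ → (-13,11,15)
river: ρ → (15,19,-9)
river: ρ → (-9,17,17)
river: ρ → (17,17,-9)
river: ρ → (-9,19,15)
river: ρ → (15,11,-13)
ρ-cycle length = 14 (tail of 1 descent step not counted)

14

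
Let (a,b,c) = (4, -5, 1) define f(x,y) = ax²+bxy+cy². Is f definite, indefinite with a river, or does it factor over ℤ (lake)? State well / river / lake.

D = b²−4ac = (-5)² − 4·4·1 = 9
D = 3² is a perfect square ⇒ form factors over ℤ ⇒ lakes

lake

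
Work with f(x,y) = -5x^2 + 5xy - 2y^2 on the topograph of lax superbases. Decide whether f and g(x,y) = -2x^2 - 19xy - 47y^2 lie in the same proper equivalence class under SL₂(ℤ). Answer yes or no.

D₁ = -15, D₂ = -15
f is negative-definite; reduce −f:
−f: translate: b→5 (≡-5 mod 10), so (5,-5,2)→(5,5,2)
−f: flip: (5,5,2)→(2,-5,5)
−f: translate: b→-1 (≡-5 mod 4), so (2,-5,5)→(2,-1,2)
−f: flip: (2,-1,2)→(2,1,2)
−f: reduced (well bottom): (2,1,2) with a≤c, −a<b≤a
flip sign back: reduced form of f is (-2,-1,-2)
g is negative-definite; reduce −g:
−g: translate: b→-1 (≡19 mod 4), so (2,19,47)→(2,-1,2)
−g: flip: (2,-1,2)→(2,1,2)
−g: reduced (well bottom): (2,1,2) with a≤c, −a<b≤a
flip sign back: reduced form of g is (-2,-1,-2)
reduced forms (-2, -1, -2) vs (-2, -1, -2) ⇒ equivalent

yes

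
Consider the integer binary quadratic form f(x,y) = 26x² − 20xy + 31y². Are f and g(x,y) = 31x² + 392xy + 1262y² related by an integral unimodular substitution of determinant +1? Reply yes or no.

D₁ = -2824, D₂ = -2824
f: reduced (well bottom): (26,-20,31) with a≤c, −a<b≤a
g: translate: b→20 (≡392 mod 62), so (31,392,1262)→(31,20,26)
g: flip: (31,20,26)→(26,-20,31)
g: reduced (well bottom): (26,-20,31) with a≤c, −a<b≤a
reduced forms (26, -20, 31) vs (26, -20, 31) ⇒ equivalent

yes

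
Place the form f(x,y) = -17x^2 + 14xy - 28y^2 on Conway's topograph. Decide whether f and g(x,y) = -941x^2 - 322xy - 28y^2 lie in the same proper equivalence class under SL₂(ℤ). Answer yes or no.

D₁ = -1708, D₂ = -1708
f is negative-definite; reduce −f:
−f: reduced (well bottom): (17,-14,28) with a≤c, −a<b≤a
flip sign back: reduced form of f is (-17,14,-28)
g is negative-definite; reduce −g:
−g: flip: (941,322,28)→(28,-322,941)
−g: translate: b→14 (≡-322 mod 56), so (28,-322,941)→(28,14,17)
−g: flip: (28,14,17)→(17,-14,28)
−g: reduced (well bottom): (17,-14,28) with a≤c, −a<b≤a
flip sign back: reduced form of g is (-17,14,-28)
reduced forms (-17, 14, -28) vs (-17, 14, -28) ⇒ equivalent

yes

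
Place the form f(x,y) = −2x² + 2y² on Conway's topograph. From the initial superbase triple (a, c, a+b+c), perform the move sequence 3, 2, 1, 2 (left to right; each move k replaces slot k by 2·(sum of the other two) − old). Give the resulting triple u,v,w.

start (-2,2,0) = (f(1,0),f(0,1),f(1,1))
replace slot 3: 2·((-2)+2) − 0 = 0 → (-2,2,0)
replace slot 2: 2·((-2)+0) − 2 = -6 → (-2,-6,0)
replace slot 1: 2·((-6)+0) − (-2) = -10 → (-10,-6,0)
replace slot 2: 2·((-10)+0) − (-6) = -14 → (-10,-14,0)

-10,-14,0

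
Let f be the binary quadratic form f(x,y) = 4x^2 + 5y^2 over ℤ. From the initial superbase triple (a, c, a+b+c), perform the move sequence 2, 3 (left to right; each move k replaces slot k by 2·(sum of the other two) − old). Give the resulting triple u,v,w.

start (4,5,9) = (f(1,0),f(0,1),f(1,1))
replace slot 2: 2·(4+9) − 5 = 21 → (4,21,9)
replace slot 3: 2·(4+21) − 9 = 41 → (4,21,41)

4,21,41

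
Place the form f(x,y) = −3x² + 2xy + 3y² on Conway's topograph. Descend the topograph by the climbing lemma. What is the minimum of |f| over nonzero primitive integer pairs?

river: ρ → (3,4,-2)
river: ρ → (-2,4,3)
river: ρ → (3,2,-3)
river: ρ → (-3,4,2)
river: ρ → (2,4,-3)
river: ρ → (-3,2,3)
closes: descent 0, river 6
min |a| on river = 2

2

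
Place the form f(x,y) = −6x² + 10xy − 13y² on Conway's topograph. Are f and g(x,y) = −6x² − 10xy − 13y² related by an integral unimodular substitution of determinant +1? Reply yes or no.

D₁ = -212, D₂ = -212
f is negative-definite; reduce −f:
−f: translate: b→2 (≡-10 mod 12), so (6,-10,13)→(6,2,9)
−f: reduced (well bottom): (6,2,9) with a≤c, −a<b≤a
flip sign back: reduced form of f is (-6,-2,-9)
g is negative-definite; reduce −g:
−g: translate: b→-2 (≡10 mod 12), so (6,10,13)→(6,-2,9)
−g: reduced (well bottom): (6,-2,9) with a≤c, −a<b≤a
flip sign back: reduced form of g is (-6,2,-9)
reduced forms (-6, -2, -9) vs (-6, 2, -9) ⇒ inequivalent

no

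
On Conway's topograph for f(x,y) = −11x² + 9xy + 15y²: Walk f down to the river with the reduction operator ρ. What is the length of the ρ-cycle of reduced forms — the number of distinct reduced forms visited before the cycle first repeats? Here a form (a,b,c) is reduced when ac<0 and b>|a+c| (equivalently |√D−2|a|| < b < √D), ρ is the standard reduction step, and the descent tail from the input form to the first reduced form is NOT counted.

D = 741, ⌊√D⌋ = 27
river: ρ → (15,21,-5)
river: ρ → (-5,19,19)
river: ρ → (19,19,-5)
river: ρ → (-5,21,15)
river: ρ → (15,9,-11)
river: ρ → (-11,13,13)
river: ρ → (13,13,-11)
river: ρ → (-11,9,15)
ρ-cycle length = 8 (tail of 0 descent steps not counted)

8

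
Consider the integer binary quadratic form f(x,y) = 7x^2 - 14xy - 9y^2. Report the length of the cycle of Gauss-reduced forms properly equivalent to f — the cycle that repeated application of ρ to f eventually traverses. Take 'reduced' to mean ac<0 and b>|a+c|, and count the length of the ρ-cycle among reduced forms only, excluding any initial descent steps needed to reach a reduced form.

D = 448, ⌊√D⌋ = 21
descent: ρ → (-9,14,7)  [lands on river]
river: ρ → (7,14,-9)
river: ρ → (-9,4,12)
river: ρ → (12,20,-1)
river: ρ → (-1,20,12)
river: ρ → (12,4,-9)
ρ-cycle length = 6 (tail of 1 descent step not counted)

6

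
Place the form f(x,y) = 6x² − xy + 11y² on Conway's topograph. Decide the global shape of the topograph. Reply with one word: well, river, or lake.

D = b²−4ac = (-1)² − 4·6·11 = -263
D < 0 ⇒ definite ⇒ every region one sign ⇒ single well

well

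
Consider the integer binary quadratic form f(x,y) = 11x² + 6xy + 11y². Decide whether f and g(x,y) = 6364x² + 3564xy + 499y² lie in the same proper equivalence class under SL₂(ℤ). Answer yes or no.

D₁ = -448, D₂ = -448
f: reduced (well bottom): (11,6,11) with a≤c, −a<b≤a
g: flip: (6364,3564,499)→(499,-3564,6364)
g: translate: b→428 (≡-3564 mod 998), so (499,-3564,6364)→(499,428,92)
g: flip: (499,428,92)→(92,-428,499)
g: translate: b→-60 (≡-428 mod 184), so (92,-428,499)→(92,-60,11)
g: flip: (92,-60,11)→(11,60,92)
g: translate: b→-6 (≡60 mod 22), so (11,60,92)→(11,-6,11)
g: flip: (11,-6,11)→(11,6,11)
g: reduced (well bottom): (11,6,11) with a≤c, −a<b≤a
reduced forms (11, 6, 11) vs (11, 6, 11) ⇒ equivalent

yes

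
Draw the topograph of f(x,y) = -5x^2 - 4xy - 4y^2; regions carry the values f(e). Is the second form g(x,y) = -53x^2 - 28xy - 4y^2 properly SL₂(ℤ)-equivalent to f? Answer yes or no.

D₁ = -64, D₂ = -64
f is negative-definite; reduce −f:
−f: flip: (5,4,4)→(4,-4,5)
−f: translate: b→4 (≡-4 mod 8), so (4,-4,5)→(4,4,5)
−f: reduced (well bottom): (4,4,5) with a≤c, −a<b≤a
flip sign back: reduced form of f is (-4,-4,-5)
g is negative-definite; reduce −g:
−g: flip: (53,28,4)→(4,-28,53)
−g: translate: b→4 (≡-28 mod 8), so (4,-28,53)→(4,4,5)
−g: reduced (well bottom): (4,4,5) with a≤c, −a<b≤a
flip sign back: reduced form of g is (-4,-4,-5)
reduced forms (-4, -4, -5) vs (-4, -4, -5) ⇒ equivalent

yes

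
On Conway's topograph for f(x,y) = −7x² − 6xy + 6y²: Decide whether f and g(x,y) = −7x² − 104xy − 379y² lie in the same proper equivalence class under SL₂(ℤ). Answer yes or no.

D₁ = 204, D₂ = 204
river cycle of f (length 6): (6, 6, -7), (-7, 8, 5), (5, 12, -3), (-3, 12, 5), (5, 8, -7), (-7, 6, 6)
river cycle of g (length 6): (-7, 8, 5), (5, 12, -3), (-3, 12, 5), (5, 8, -7), (-7, 6, 6), (6, 6, -7)
cycles coincide ⇒ equivalent

yes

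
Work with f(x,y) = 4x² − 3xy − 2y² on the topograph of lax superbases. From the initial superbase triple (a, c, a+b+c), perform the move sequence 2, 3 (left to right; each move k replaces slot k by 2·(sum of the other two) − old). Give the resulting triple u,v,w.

start (4,-2,-1) = (f(1,0),f(0,1),f(1,1))
replace slot 2: 2·(4+(-1)) − (-2) = 8 → (4,8,-1)
replace slot 3: 2·(4+8) − (-1) = 25 → (4,8,25)

4,8,25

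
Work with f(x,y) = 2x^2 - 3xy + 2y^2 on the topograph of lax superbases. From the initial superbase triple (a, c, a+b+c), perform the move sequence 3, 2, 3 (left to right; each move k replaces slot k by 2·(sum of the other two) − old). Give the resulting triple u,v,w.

start (2,2,1) = (f(1,0),f(0,1),f(1,1))
replace slot 3: 2·(2+2) − 1 = 7 → (2,2,7)
replace slot 2: 2·(2+7) − 2 = 16 → (2,16,7)
replace slot 3: 2·(2+16) − 7 = 29 → (2,16,29)

2,16,29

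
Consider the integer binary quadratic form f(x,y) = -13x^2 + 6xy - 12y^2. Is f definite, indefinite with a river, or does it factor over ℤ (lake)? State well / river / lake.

D = b²−4ac = 6² − 4·(-13)·(-12) = -588
D < 0 ⇒ definite ⇒ every region one sign ⇒ single well

well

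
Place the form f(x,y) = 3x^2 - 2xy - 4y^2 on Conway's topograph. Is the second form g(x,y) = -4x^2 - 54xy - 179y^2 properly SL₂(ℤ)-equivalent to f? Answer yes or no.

D₁ = 52, D₂ = 52
river cycle of f (length 10): (-4, 2, 3), (3, 4, -3), (-3, 2, 4), (4, 6, -1), (-1, 6, 4), (4, 2, -3), (-3, 4, 3), (3, 2, -4), (-4, 6, 1), (1, 6, -4)
river cycle of g (length 10): (-4, 2, 3), (3, 4, -3), (-3, 2, 4), (4, 6, -1), (-1, 6, 4), (4, 2, -3), (-3, 4, 3), (3, 2, -4), (-4, 6, 1), (1, 6, -4)
cycles coincide ⇒ equivalent

yes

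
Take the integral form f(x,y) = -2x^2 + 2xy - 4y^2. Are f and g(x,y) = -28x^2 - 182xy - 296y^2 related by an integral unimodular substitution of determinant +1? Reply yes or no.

D₁ = -28, D₂ = -28
f is negative-definite; reduce −f:
−f: translate: b→2 (≡-2 mod 4), so (2,-2,4)→(2,2,4)
−f: reduced (well bottom): (2,2,4) with a≤c, −a<b≤a
flip sign back: reduced form of f is (-2,-2,-4)
g is negative-definite; reduce −g:
−g: translate: b→14 (≡182 mod 56), so (28,182,296)→(28,14,2)
−g: flip: (28,14,2)→(2,-14,28)
−g: translate: b→2 (≡-14 mod 4), so (2,-14,28)→(2,2,4)
−g: reduced (well bottom): (2,2,4) with a≤c, −a<b≤a
flip sign back: reduced form of g is (-2,-2,-4)
reduced forms (-2, -2, -4) vs (-2, -2, -4) ⇒ equivalent

yes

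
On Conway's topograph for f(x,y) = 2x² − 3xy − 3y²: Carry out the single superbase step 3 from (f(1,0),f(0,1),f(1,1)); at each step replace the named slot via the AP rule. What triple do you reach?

start (2,-3,-4) = (f(1,0),f(0,1),f(1,1))
replace slot 3: 2·(2+(-3)) − (-4) = 2 → (2,-3,2)

2,-3,2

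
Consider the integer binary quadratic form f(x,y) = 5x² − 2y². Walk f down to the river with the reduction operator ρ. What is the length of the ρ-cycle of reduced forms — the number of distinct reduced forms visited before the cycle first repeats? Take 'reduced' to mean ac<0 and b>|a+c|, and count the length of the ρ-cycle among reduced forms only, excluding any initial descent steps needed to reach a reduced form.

D = 40, ⌊√D⌋ = 6
descent: ρ → (-2,4,3)  [lands on river]
river: ρ → (3,2,-3)
river: ρ → (-3,4,2)
river: ρ → (2,4,-3)
river: ρ → (-3,2,3)
river: ρ → (3,4,-2)
ρ-cycle length = 6 (tail of 1 descent step not counted)

6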